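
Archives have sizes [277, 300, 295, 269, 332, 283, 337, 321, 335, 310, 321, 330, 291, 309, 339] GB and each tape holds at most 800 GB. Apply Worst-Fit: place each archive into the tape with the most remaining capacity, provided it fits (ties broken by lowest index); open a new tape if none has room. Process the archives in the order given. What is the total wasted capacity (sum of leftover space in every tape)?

1751

tape 1: place 277 GB, 523 GB left
tape 1: place 300 GB, 223 GB left
tape 2: place 295 GB, 505 GB left
tape 2: place 269 GB, 236 GB left
tape 3: place 332 GB, 468 GB left
tape 3: place 283 GB, 185 GB left
tape 4: place 337 GB, 463 GB left
tape 4: place 321 GB, 142 GB left
tape 5: place 335 GB, 465 GB left
tape 5: place 310 GB, 155 GB left
tape 6: place 321 GB, 479 GB left
tape 6: place 330 GB, 149 GB left
tape 7: place 291 GB, 509 GB left
tape 7: place 309 GB, 200 GB left
tape 8: place 339 GB, 461 GB left
8 tapes × 800 GB = 6400 GB; used 4649 GB; unused 1751 GB.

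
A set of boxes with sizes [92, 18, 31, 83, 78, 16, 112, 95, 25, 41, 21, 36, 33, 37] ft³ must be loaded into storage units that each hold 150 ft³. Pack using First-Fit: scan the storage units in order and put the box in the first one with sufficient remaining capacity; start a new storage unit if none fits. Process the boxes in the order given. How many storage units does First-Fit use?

6 storage units

storage unit 1: place 92 ft³, 58 ft³ left
storage unit 1: place 18 ft³, 40 ft³ left
storage unit 1: place 31 ft³, 9 ft³ left
storage unit 2: place 83 ft³, 67 ft³ left
storage unit 3: place 78 ft³, 72 ft³ left
storage unit 2: place 16 ft³, 51 ft³ left
storage unit 4: place 112 ft³, 38 ft³ left
storage unit 5: place 95 ft³, 55 ft³ left
storage unit 2: place 25 ft³, 26 ft³ left
storage unit 3: place 41 ft³, 31 ft³ left
storage unit 2: place 21 ft³, 5 ft³ left
storage unit 4: place 36 ft³, 2 ft³ left
storage unit 5: place 33 ft³, 22 ft³ left
storage unit 6: place 37 ft³, 113 ft³ left
Final storage units: [92,18,31] [83,16,25,21] [78,41] [112,36] [95,33] [37].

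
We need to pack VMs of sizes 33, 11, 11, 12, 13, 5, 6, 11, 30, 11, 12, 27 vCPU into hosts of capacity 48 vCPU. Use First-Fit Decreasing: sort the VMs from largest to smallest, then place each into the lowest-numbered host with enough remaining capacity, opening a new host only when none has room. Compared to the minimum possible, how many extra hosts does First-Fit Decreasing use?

0

First-Fit Decreasing: [33,13] [30,12,6] [27,12,5] [11,11,11,11] → 4 hosts.
Total size 182 vCPU; any packing needs at least ⌈182/48⌉ = 4 hosts.
So 4 is already optimal.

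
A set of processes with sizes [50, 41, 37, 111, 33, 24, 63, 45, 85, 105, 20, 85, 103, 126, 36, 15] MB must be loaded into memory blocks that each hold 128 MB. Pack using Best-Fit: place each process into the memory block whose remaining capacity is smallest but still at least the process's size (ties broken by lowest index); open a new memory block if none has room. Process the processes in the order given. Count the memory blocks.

memory block 1: place 50 MB, 78 MB left
memory block 1: place 41 MB, 37 MB left
memory block 1: place 37 MB, 0 MB left
memory block 2: place 111 MB, 17 MB left
memory block 3: place 33 MB, 95 MB left
memory block 3: place 24 MB, 71 MB left
memory block 3: place 63 MB, 8 MB left
memory block 4: place 45 MB, 83 MB left
memory block 5: place 85 MB, 43 MB left
memory block 6: place 105 MB, 23 MB left
memory block 6: place 20 MB, 3 MB left
memory block 7: place 85 MB, 43 MB left
memory block 8: place 103 MB, 25 MB left
memory block 9: place 126 MB, 2 MB left
memory block 5: place 36 MB, 7 MB left
memory block 2: place 15 MB, 2 MB left
Final memory blocks: [50,41,37] [111,15] [33,24,63] [45] [85,36] [105,20] [85] [103] [126].

9 memory blocks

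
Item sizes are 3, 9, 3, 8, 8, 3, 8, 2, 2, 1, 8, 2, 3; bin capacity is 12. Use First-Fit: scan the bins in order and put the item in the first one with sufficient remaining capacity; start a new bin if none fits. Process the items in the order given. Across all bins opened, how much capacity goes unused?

12

Put 3 in bin 1; 9 remain.
Put 9 in bin 1; 0 remain.
Put 3 in bin 2; 9 remain.
Put 8 in bin 2; 1 remain.
Put 8 in bin 3; 4 remain.
Put 3 in bin 3; 1 remain.
Put 8 in bin 4; 4 remain.
Put 2 in bin 4; 2 remain.
Put 2 in bin 4; 0 remain.
Put 1 in bin 2; 0 remain.
Put 8 in bin 5; 4 remain.
Put 2 in bin 5; 2 remain.
Put 3 in bin 6; 9 remain.
6 bins × 12 = 72; used 60; unused 12.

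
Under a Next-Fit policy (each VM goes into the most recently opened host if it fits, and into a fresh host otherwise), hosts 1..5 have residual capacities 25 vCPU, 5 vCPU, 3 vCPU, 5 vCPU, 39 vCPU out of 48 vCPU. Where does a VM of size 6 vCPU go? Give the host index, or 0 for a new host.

Next-Fit only looks at host 5, which has 39 vCPU free.
6 vCPU fits there.

5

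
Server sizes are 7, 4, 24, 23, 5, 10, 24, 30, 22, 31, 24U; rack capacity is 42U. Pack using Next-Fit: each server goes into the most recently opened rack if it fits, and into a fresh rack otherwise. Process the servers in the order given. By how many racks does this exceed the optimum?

0

Next-Fit: [7,4,24] [23,5,10] [24] [30] [22] [31] [24] → 7 racks.
7 servers exceed 21U (half the capacity), and no two of those can share a rack, so at least 7 racks are needed.
So 7 is already optimal.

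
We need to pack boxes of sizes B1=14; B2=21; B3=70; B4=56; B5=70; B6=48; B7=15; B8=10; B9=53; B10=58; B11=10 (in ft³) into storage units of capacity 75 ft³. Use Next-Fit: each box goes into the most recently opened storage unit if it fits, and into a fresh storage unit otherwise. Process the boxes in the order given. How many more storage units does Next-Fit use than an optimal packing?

Next-Fit: [14,21] [70] [56] [70] [48,15,10] [53] [58,10] → 7 storage units.
Total size 425 ft³; any packing needs at least ⌈425/75⌉ = 6 storage units.
An optimal packing achieves that bound: [70] [70] [58,15] [56,14] [53,21] [48,10,10] → 6 storage units.
Excess: 7 − 6 = 1.

1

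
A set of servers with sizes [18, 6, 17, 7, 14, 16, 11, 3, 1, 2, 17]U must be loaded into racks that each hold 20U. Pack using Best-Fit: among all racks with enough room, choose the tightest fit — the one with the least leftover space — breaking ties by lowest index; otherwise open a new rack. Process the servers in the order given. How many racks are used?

18U → rack 1 (remaining 2U)
6U → rack 2 (remaining 14U)
17U → rack 3 (remaining 3U)
7U → rack 2 (remaining 7U)
14U → rack 4 (remaining 6U)
16U → rack 5 (remaining 4U)
11U → rack 6 (remaining 9U)
3U → rack 3 (remaining 0U)
1U → rack 1 (remaining 1U)
2U → rack 5 (remaining 2U)
17U → rack 7 (remaining 3U)
Final racks: [18,1] [6,7] [17,3] [14] [16,2] [11] [17].

7 racks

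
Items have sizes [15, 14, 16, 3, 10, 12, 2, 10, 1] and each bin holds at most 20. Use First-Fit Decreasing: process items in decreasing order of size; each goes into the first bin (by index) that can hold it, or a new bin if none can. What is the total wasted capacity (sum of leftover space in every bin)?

17

Sorted descending: 16, 15, 14, 12, 10, 10, 3, 2, 1.
bin 1: place 16, 4 left
bin 2: place 15, 5 left
bin 3: place 14, 6 left
bin 4: place 12, 8 left
bin 5: place 10, 10 left
bin 5: place 10, 0 left
bin 1: place 3, 1 left
bin 2: place 2, 3 left
bin 1: place 1, 0 left
5 bins × 20 = 100; used 83; unused 17.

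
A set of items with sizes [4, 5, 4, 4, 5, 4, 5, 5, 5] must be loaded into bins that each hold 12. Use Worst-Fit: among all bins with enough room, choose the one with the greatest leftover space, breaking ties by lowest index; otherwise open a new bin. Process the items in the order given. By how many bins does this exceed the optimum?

Worst-Fit: [4,5] [4,4] [5,4] [5,5] [5] → 5 bins.
Total size 41; any packing needs at least ⌈41/12⌉ = 4 bins.
An optimal packing achieves that bound: [5,5] [5,5] [5,4] [4,4,4] → 4 bins.
Excess: 5 − 4 = 1.

1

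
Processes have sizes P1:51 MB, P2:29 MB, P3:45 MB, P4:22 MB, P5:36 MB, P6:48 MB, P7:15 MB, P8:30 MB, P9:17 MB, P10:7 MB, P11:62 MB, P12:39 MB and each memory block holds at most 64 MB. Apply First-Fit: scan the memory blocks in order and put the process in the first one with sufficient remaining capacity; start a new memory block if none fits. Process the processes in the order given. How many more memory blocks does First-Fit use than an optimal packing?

1

First-Fit: [51,7] [29,22] [45,15] [36,17] [48] [30] [62] [39] → 8 memory blocks.
Total size 401 MB; any packing needs at least ⌈401/64⌉ = 7 memory blocks.
An optimal packing achieves that bound: [62] [51,7] [48,15] [45,17] [39,22] [36] [30,29] → 7 memory blocks.
Excess: 8 − 7 = 1.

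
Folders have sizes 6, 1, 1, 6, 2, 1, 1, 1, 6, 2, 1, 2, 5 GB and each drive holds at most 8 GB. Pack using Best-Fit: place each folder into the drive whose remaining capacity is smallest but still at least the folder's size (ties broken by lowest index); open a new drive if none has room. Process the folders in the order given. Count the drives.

5 drives

Put 6 GB in drive 1; 2 GB remain.
Put 1 GB in drive 1; 1 GB remain.
Put 1 GB in drive 1; 0 GB remain.
Put 6 GB in drive 2; 2 GB remain.
Put 2 GB in drive 2; 0 GB remain.
Put 1 GB in drive 3; 7 GB remain.
Put 1 GB in drive 3; 6 GB remain.
Put 1 GB in drive 3; 5 GB remain.
Put 6 GB in drive 4; 2 GB remain.
Put 2 GB in drive 4; 0 GB remain.
Put 1 GB in drive 3; 4 GB remain.
Put 2 GB in drive 3; 2 GB remain.
Put 5 GB in drive 5; 3 GB remain.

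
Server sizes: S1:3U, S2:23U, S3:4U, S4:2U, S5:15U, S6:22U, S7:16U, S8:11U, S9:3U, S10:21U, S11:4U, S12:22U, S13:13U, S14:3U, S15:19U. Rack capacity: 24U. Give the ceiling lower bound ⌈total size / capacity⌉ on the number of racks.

Total size = 3 + 23 + 4 + 2 + 15 + 22 + 16 + 11 + 3 + 21 + 4 + 22 + 13 + 3 + 19 = 181U.
⌈181 / 24⌉ = 8.

8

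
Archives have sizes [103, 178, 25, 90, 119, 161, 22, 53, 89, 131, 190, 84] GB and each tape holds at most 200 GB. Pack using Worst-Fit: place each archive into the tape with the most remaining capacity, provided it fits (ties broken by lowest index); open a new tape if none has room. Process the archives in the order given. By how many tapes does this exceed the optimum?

Worst-Fit: [103,25] [178] [90,22,53] [119] [161] [89,84] [131] [190] → 8 tapes.
Total size 1245 GB; any packing needs at least ⌈1245/200⌉ = 7 tapes.
An optimal packing achieves that bound: [190] [178,22] [161,25] [131,53] [119] [103,90] [89,84] → 7 tapes.
Excess: 8 − 7 = 1.

1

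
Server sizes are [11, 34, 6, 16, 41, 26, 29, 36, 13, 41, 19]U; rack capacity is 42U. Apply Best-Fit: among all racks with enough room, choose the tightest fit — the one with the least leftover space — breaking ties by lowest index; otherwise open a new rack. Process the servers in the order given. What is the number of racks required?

11U → rack 1 (remaining 31U)
34U → rack 2 (remaining 8U)
6U → rack 2 (remaining 2U)
16U → rack 1 (remaining 15U)
41U → rack 3 (remaining 1U)
26U → rack 4 (remaining 16U)
29U → rack 5 (remaining 13U)
36U → rack 6 (remaining 6U)
13U → rack 5 (remaining 0U)
41U → rack 7 (remaining 1U)
19U → rack 8 (remaining 23U)

8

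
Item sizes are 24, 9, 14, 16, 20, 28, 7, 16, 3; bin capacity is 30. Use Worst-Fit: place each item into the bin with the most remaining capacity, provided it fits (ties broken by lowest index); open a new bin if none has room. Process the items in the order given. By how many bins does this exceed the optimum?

Worst-Fit: [24] [9,14] [16,7] [20] [28] [16,3] → 6 bins.
Total size 137; any packing needs at least ⌈137/30⌉ = 5 bins.
An optimal packing achieves that bound: [28] [24,3] [20,9] [16,14] [16,7] → 5 bins.
Excess: 6 − 5 = 1.

1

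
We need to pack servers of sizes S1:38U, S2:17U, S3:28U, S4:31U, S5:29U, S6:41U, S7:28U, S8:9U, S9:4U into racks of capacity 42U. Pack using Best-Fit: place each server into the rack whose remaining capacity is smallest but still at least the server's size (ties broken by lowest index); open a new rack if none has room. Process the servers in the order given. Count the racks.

rack 1: place S1 (38U), 4U left
rack 2: place S2 (17U), 25U left
rack 3: place S3 (28U), 14U left
rack 4: place S4 (31U), 11U left
rack 5: place S5 (29U), 13U left
rack 6: place S6 (41U), 1U left
rack 7: place S7 (28U), 14U left
rack 4: place S8 (9U), 2U left
rack 1: place S9 (4U), 0U left

7 racks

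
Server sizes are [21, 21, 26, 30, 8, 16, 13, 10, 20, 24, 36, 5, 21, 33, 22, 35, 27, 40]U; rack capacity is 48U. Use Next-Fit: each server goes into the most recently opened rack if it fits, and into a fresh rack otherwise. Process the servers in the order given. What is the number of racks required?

12

rack 1: place 21U, 27U left
rack 1: place 21U, 6U left
rack 2: place 26U, 22U left
rack 3: place 30U, 18U left
rack 3: place 8U, 10U left
rack 4: place 16U, 32U left
rack 4: place 13U, 19U left
rack 4: place 10U, 9U left
rack 5: place 20U, 28U left
rack 5: place 24U, 4U left
rack 6: place 36U, 12U left
rack 6: place 5U, 7U left
rack 7: place 21U, 27U left
rack 8: place 33U, 15U left
rack 9: place 22U, 26U left
rack 10: place 35U, 13U left
rack 11: place 27U, 21U left
rack 12: place 40U, 8U left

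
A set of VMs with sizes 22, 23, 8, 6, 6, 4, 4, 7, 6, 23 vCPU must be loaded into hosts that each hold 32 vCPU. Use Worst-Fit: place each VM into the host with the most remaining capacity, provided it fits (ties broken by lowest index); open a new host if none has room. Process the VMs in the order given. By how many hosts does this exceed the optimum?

Worst-Fit: [22,8] [23,6] [6,4,4,7,6] [23] → 4 hosts.
Total size 109 vCPU; any packing needs at least ⌈109/32⌉ = 4 hosts.
So 4 is already optimal.

0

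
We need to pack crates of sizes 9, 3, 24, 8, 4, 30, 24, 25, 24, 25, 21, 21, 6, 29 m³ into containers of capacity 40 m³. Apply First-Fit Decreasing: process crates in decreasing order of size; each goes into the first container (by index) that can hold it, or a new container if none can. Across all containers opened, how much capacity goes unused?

107

Sorted descending: 30, 29, 25, 25, 24, 24, 24, 21, 21, 9, 8, 6, 4, 3.
container 1: place 30 m³, 10 m³ left
container 2: place 29 m³, 11 m³ left
container 3: place 25 m³, 15 m³ left
container 4: place 25 m³, 15 m³ left
container 5: place 24 m³, 16 m³ left
container 6: place 24 m³, 16 m³ left
container 7: place 24 m³, 16 m³ left
container 8: place 21 m³, 19 m³ left
container 9: place 21 m³, 19 m³ left
container 1: place 9 m³, 1 m³ left
container 2: place 8 m³, 3 m³ left
container 3: place 6 m³, 9 m³ left
container 3: place 4 m³, 5 m³ left
container 2: place 3 m³, 0 m³ left
9 containers × 40 m³ = 360 m³; used 253 m³; unused 107 m³.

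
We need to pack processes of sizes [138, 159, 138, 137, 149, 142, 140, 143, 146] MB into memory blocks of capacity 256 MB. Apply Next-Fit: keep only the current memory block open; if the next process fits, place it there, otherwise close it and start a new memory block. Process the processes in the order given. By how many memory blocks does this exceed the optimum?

0

Next-Fit: [138] [159] [138] [137] [149] [142] [140] [143] [146] → 9 memory blocks.
9 processes exceed 128 MB (half the capacity), and no two of those can share a memory block, so at least 9 memory blocks are needed.
So 9 is already optimal.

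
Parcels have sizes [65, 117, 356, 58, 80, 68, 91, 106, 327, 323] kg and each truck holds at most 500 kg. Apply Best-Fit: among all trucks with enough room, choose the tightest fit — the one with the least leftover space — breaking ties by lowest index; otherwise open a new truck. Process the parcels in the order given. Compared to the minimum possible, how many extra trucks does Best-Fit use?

0

Best-Fit: [65,117,68,91,106] [356,58,80] [327] [323] → 4 trucks.
Total size 1591 kg; any packing needs at least ⌈1591/500⌉ = 4 trucks.
So 4 is already optimal.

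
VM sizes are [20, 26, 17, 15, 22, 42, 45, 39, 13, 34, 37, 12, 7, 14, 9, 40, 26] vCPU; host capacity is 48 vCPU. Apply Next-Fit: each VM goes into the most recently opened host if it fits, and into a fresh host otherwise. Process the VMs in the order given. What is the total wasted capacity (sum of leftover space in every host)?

110

host 1: place 20 vCPU, 28 vCPU left
host 1: place 26 vCPU, 2 vCPU left
host 2: place 17 vCPU, 31 vCPU left
host 2: place 15 vCPU, 16 vCPU left
host 3: place 22 vCPU, 26 vCPU left
host 4: place 42 vCPU, 6 vCPU left
host 5: place 45 vCPU, 3 vCPU left
host 6: place 39 vCPU, 9 vCPU left
host 7: place 13 vCPU, 35 vCPU left
host 7: place 34 vCPU, 1 vCPU left
host 8: place 37 vCPU, 11 vCPU left
host 9: place 12 vCPU, 36 vCPU left
host 9: place 7 vCPU, 29 vCPU left
host 9: place 14 vCPU, 15 vCPU left
host 9: place 9 vCPU, 6 vCPU left
host 10: place 40 vCPU, 8 vCPU left
host 11: place 26 vCPU, 22 vCPU left
11 hosts × 48 vCPU = 528 vCPU; used 418 vCPU; unused 110 vCPU.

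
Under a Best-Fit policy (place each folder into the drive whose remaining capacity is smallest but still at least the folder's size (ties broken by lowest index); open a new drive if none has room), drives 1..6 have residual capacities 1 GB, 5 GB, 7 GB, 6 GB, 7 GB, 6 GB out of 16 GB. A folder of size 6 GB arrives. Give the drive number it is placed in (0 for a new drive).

Drives with room: drive 3 (7 GB), drive 4 (6 GB), drive 5 (7 GB), drive 6 (6 GB).
Tightest fit is drive 4 with 6 GB free.

4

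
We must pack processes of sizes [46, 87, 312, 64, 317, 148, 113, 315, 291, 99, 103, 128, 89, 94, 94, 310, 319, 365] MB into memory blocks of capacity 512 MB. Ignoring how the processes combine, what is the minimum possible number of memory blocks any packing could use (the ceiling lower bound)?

Total size = 46 + 87 + 312 + 64 + 317 + 148 + 113 + 315 + 291 + 99 + 103 + 128 + 89 + 94 + 94 + 310 + 319 + 365 = 3294 MB.
⌈3294 / 512⌉ = 7.

7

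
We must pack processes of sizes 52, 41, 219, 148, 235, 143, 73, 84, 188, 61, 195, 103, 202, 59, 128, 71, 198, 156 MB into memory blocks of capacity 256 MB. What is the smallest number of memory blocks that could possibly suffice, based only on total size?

Total size = 52 + 41 + 219 + 148 + 235 + 143 + 73 + 84 + 188 + 61 + 195 + 103 + 202 + 59 + 128 + 71 + 198 + 156 = 2356 MB.
⌈2356 / 256⌉ = 10.

10 memory blocks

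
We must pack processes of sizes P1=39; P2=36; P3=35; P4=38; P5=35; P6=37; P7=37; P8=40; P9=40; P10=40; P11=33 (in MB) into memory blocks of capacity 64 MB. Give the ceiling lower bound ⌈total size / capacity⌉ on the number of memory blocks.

Total size = 39 + 36 + 35 + 38 + 35 + 37 + 37 + 40 + 40 + 40 + 33 = 410 MB.
⌈410 / 64⌉ = 7.

7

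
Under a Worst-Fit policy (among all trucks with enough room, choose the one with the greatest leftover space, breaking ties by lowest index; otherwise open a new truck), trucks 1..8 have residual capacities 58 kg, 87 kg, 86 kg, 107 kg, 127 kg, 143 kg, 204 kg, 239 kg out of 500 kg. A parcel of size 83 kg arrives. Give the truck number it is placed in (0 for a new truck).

8

Trucks with room: truck 2 (87 kg), truck 3 (86 kg), truck 4 (107 kg), truck 5 (127 kg), truck 6 (143 kg), truck 7 (204 kg), truck 8 (239 kg).
Most room is truck 8 with 239 kg free.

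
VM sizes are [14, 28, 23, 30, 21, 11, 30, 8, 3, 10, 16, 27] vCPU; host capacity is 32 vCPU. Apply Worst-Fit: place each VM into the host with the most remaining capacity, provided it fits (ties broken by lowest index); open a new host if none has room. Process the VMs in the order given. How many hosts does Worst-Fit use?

8

host 1: place 14 vCPU, 18 vCPU left
host 2: place 28 vCPU, 4 vCPU left
host 3: place 23 vCPU, 9 vCPU left
host 4: place 30 vCPU, 2 vCPU left
host 5: place 21 vCPU, 11 vCPU left
host 1: place 11 vCPU, 7 vCPU left
host 6: place 30 vCPU, 2 vCPU left
host 5: place 8 vCPU, 3 vCPU left
host 3: place 3 vCPU, 6 vCPU left
host 7: place 10 vCPU, 22 vCPU left
host 7: place 16 vCPU, 6 vCPU left
host 8: place 27 vCPU, 5 vCPU left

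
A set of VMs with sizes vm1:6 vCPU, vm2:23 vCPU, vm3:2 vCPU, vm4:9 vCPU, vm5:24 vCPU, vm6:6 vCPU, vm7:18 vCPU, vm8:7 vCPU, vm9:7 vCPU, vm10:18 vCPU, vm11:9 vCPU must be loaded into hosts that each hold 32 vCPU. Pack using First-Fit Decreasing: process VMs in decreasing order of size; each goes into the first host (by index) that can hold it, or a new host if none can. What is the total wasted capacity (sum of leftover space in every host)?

31

Sorted descending: 24, 23, 18, 18, 9, 9, 7, 7, 6, 6, 2.
24 vCPU → host 1 (remaining 8 vCPU)
23 vCPU → host 2 (remaining 9 vCPU)
18 vCPU → host 3 (remaining 14 vCPU)
18 vCPU → host 4 (remaining 14 vCPU)
9 vCPU → host 2 (remaining 0 vCPU)
9 vCPU → host 3 (remaining 5 vCPU)
7 vCPU → host 1 (remaining 1 vCPU)
7 vCPU → host 4 (remaining 7 vCPU)
6 vCPU → host 4 (remaining 1 vCPU)
6 vCPU → host 5 (remaining 26 vCPU)
2 vCPU → host 3 (remaining 3 vCPU)
5 hosts × 32 vCPU = 160 vCPU; used 129 vCPU; unused 31 vCPU.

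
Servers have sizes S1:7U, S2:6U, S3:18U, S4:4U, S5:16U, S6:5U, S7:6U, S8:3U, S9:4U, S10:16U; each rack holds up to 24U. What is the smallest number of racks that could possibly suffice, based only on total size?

4 racks

Total size = 7 + 6 + 18 + 4 + 16 + 5 + 6 + 3 + 4 + 16 = 85U.
⌈85 / 24⌉ = 4.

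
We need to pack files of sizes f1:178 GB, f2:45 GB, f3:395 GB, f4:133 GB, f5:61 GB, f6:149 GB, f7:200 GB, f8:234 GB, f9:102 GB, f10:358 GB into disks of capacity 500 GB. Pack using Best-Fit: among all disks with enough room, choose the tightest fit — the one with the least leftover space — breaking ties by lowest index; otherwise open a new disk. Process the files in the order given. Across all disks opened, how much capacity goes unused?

f1 (178 GB) → disk 1 (remaining 322 GB)
f2 (45 GB) → disk 1 (remaining 277 GB)
f3 (395 GB) → disk 2 (remaining 105 GB)
f4 (133 GB) → disk 1 (remaining 144 GB)
f5 (61 GB) → disk 2 (remaining 44 GB)
f6 (149 GB) → disk 3 (remaining 351 GB)
f7 (200 GB) → disk 3 (remaining 151 GB)
f8 (234 GB) → disk 4 (remaining 266 GB)
f9 (102 GB) → disk 1 (remaining 42 GB)
f10 (358 GB) → disk 5 (remaining 142 GB)
5 disks × 500 GB = 2500 GB; used 1855 GB; unused 645 GB.

645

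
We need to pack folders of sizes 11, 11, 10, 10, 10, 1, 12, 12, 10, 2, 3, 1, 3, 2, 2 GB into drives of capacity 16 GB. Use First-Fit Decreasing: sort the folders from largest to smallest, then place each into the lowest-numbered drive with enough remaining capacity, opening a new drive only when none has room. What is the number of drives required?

Sorted descending: 12, 12, 11, 11, 10, 10, 10, 10, 3, 3, 2, 2, 2, 1, 1.
drive 1: place 12 GB, 4 GB left
drive 2: place 12 GB, 4 GB left
drive 3: place 11 GB, 5 GB left
drive 4: place 11 GB, 5 GB left
drive 5: place 10 GB, 6 GB left
drive 6: place 10 GB, 6 GB left
drive 7: place 10 GB, 6 GB left
drive 8: place 10 GB, 6 GB left
drive 1: place 3 GB, 1 GB left
drive 2: place 3 GB, 1 GB left
drive 3: place 2 GB, 3 GB left
drive 3: place 2 GB, 1 GB left
drive 4: place 2 GB, 3 GB left
drive 1: place 1 GB, 0 GB left
drive 2: place 1 GB, 0 GB left
Final drives: [12,3,1] [12,3,1] [11,2,2] [11,2] [10] [10] [10] [10].

8 drives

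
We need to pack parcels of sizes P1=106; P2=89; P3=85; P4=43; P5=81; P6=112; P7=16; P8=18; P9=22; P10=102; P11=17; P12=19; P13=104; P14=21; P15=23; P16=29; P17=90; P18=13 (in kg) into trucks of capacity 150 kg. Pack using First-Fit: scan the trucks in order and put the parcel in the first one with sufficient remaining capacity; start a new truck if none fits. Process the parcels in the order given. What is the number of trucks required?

8

truck 1: place P1 (106 kg), 44 kg left
truck 2: place P2 (89 kg), 61 kg left
truck 3: place P3 (85 kg), 65 kg left
truck 1: place P4 (43 kg), 1 kg left
truck 4: place P5 (81 kg), 69 kg left
truck 5: place P6 (112 kg), 38 kg left
truck 2: place P7 (16 kg), 45 kg left
truck 2: place P8 (18 kg), 27 kg left
truck 2: place P9 (22 kg), 5 kg left
truck 6: place P10 (102 kg), 48 kg left
truck 3: place P11 (17 kg), 48 kg left
truck 3: place P12 (19 kg), 29 kg left
truck 7: place P13 (104 kg), 46 kg left
truck 3: place P14 (21 kg), 8 kg left
truck 4: place P15 (23 kg), 46 kg left
truck 4: place P16 (29 kg), 17 kg left
truck 8: place P17 (90 kg), 60 kg left
truck 4: place P18 (13 kg), 4 kg left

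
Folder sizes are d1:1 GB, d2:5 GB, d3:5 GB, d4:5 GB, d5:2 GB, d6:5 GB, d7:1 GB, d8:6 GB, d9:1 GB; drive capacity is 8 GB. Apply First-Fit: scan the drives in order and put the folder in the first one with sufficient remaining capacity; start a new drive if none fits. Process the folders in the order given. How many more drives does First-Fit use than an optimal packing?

0

First-Fit: [1,5,2] [5,1,1] [5] [5] [6] → 5 drives.
5 folders exceed 4 GB (half the capacity), and no two of those can share a drive, so at least 5 drives are needed.
So 5 is already optimal.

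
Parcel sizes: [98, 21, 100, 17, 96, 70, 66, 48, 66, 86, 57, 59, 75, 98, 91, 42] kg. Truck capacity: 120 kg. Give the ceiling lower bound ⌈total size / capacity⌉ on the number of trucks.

10 trucks

Total size = 98 + 21 + 100 + 17 + 96 + 70 + 66 + 48 + 66 + 86 + 57 + 59 + 75 + 98 + 91 + 42 = 1090 kg.
⌈1090 / 120⌉ = 10.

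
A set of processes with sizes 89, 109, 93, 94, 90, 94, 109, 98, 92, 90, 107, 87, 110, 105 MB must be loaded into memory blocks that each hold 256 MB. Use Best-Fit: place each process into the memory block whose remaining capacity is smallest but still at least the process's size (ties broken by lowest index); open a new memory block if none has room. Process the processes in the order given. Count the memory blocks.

7

Put 89 MB in memory block 1; 167 MB remain.
Put 109 MB in memory block 1; 58 MB remain.
Put 93 MB in memory block 2; 163 MB remain.
Put 94 MB in memory block 2; 69 MB remain.
Put 90 MB in memory block 3; 166 MB remain.
Put 94 MB in memory block 3; 72 MB remain.
Put 109 MB in memory block 4; 147 MB remain.
Put 98 MB in memory block 4; 49 MB remain.
Put 92 MB in memory block 5; 164 MB remain.
Put 90 MB in memory block 5; 74 MB remain.
Put 107 MB in memory block 6; 149 MB remain.
Put 87 MB in memory block 6; 62 MB remain.
Put 110 MB in memory block 7; 146 MB remain.
Put 105 MB in memory block 7; 41 MB remain.
Final memory blocks: [89,109] [93,94] [90,94] [109,98] [92,90] [107,87] [110,105].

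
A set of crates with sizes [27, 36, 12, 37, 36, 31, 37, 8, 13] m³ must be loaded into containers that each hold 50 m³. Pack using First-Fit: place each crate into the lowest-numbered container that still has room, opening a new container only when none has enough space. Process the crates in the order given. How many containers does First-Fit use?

container 1: place 27 m³, 23 m³ left
container 2: place 36 m³, 14 m³ left
container 1: place 12 m³, 11 m³ left
container 3: place 37 m³, 13 m³ left
container 4: place 36 m³, 14 m³ left
container 5: place 31 m³, 19 m³ left
container 6: place 37 m³, 13 m³ left
container 1: place 8 m³, 3 m³ left
container 2: place 13 m³, 1 m³ left
Final containers: [27,12,8] [36,13] [37] [36] [31] [37].

6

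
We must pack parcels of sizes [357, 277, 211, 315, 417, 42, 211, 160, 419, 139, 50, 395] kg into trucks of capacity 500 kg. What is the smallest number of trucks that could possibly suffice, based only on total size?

6

Total size = 357 + 277 + 211 + 315 + 417 + 42 + 211 + 160 + 419 + 139 + 50 + 395 = 2993 kg.
⌈2993 / 500⌉ = 6.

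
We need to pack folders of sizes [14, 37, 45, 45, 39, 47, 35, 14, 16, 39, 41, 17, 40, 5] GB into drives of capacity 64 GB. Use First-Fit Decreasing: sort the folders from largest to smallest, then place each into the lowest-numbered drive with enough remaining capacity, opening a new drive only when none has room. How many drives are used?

9

Sorted descending: 47, 45, 45, 41, 40, 39, 39, 37, 35, 17, 16, 14, 14, 5.
Put 47 GB in drive 1; 17 GB remain.
Put 45 GB in drive 2; 19 GB remain.
Put 45 GB in drive 3; 19 GB remain.
Put 41 GB in drive 4; 23 GB remain.
Put 40 GB in drive 5; 24 GB remain.
Put 39 GB in drive 6; 25 GB remain.
Put 39 GB in drive 7; 25 GB remain.
Put 37 GB in drive 8; 27 GB remain.
Put 35 GB in drive 9; 29 GB remain.
Put 17 GB in drive 1; 0 GB remain.
Put 16 GB in drive 2; 3 GB remain.
Put 14 GB in drive 3; 5 GB remain.
Put 14 GB in drive 4; 9 GB remain.
Put 5 GB in drive 3; 0 GB remain.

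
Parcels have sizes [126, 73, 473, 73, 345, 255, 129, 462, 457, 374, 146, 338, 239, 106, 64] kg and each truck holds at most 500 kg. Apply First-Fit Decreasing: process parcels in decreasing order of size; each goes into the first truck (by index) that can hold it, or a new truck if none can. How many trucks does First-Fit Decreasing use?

8

Sorted descending: 473, 462, 457, 374, 345, 338, 255, 239, 146, 129, 126, 106, 73, 73, 64.
473 kg → truck 1 (remaining 27 kg)
462 kg → truck 2 (remaining 38 kg)
457 kg → truck 3 (remaining 43 kg)
374 kg → truck 4 (remaining 126 kg)
345 kg → truck 5 (remaining 155 kg)
338 kg → truck 6 (remaining 162 kg)
255 kg → truck 7 (remaining 245 kg)
239 kg → truck 7 (remaining 6 kg)
146 kg → truck 5 (remaining 9 kg)
129 kg → truck 6 (remaining 33 kg)
126 kg → truck 4 (remaining 0 kg)
106 kg → truck 8 (remaining 394 kg)
73 kg → truck 8 (remaining 321 kg)
73 kg → truck 8 (remaining 248 kg)
64 kg → truck 8 (remaining 184 kg)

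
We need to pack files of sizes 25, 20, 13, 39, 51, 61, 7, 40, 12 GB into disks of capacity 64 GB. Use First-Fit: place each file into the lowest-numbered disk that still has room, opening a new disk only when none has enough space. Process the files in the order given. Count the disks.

5

disk 1: place 25 GB, 39 GB left
disk 1: place 20 GB, 19 GB left
disk 1: place 13 GB, 6 GB left
disk 2: place 39 GB, 25 GB left
disk 3: place 51 GB, 13 GB left
disk 4: place 61 GB, 3 GB left
disk 2: place 7 GB, 18 GB left
disk 5: place 40 GB, 24 GB left
disk 2: place 12 GB, 6 GB left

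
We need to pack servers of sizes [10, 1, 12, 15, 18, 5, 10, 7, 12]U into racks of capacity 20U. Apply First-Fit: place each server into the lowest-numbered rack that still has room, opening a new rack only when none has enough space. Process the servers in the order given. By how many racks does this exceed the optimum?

First-Fit: [10,1,5] [12,7] [15] [18] [10] [12] → 6 racks.
Total size 90U; any packing needs at least ⌈90/20⌉ = 5 racks.
An optimal packing achieves that bound: [18,1] [15,5] [12,7] [12] [10,10] → 5 racks.
Excess: 6 − 5 = 1.

1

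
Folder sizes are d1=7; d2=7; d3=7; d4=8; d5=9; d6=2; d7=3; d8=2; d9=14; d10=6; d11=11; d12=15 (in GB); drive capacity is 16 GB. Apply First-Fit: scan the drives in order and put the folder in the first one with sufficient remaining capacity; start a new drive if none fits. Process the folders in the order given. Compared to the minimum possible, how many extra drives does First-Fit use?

First-Fit: [7,7,2] [7,8] [9,3,2] [14] [6] [11] [15] → 7 drives.
Total size 91 GB; any packing needs at least ⌈91/16⌉ = 6 drives.
An optimal packing achieves that bound: [15] [14,2] [11,3,2] [9,7] [8,7] [7,6] → 6 drives.
Excess: 7 − 6 = 1.

1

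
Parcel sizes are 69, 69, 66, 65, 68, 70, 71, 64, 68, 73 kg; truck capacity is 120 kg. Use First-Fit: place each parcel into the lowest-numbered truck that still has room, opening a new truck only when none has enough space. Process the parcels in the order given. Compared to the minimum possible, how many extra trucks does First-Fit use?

0

First-Fit: [69] [69] [66] [65] [68] [70] [71] [64] [68] [73] → 10 trucks.
10 parcels exceed 60 kg (half the capacity), and no two of those can share a truck, so at least 10 trucks are needed.
So 10 is already optimal.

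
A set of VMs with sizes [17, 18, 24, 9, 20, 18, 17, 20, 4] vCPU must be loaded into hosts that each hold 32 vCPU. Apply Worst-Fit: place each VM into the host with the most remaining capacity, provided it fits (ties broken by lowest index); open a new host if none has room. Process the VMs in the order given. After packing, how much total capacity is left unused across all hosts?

host 1: place 17 vCPU, 15 vCPU left
host 2: place 18 vCPU, 14 vCPU left
host 3: place 24 vCPU, 8 vCPU left
host 1: place 9 vCPU, 6 vCPU left
host 4: place 20 vCPU, 12 vCPU left
host 5: place 18 vCPU, 14 vCPU left
host 6: place 17 vCPU, 15 vCPU left
host 7: place 20 vCPU, 12 vCPU left
host 6: place 4 vCPU, 11 vCPU left
7 hosts × 32 vCPU = 224 vCPU; used 147 vCPU; unused 77 vCPU.

77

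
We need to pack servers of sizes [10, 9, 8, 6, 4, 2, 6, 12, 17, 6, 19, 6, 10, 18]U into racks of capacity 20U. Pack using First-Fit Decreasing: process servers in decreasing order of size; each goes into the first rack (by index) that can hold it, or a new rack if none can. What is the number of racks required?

7

Sorted descending: 19, 18, 17, 12, 10, 10, 9, 8, 6, 6, 6, 6, 4, 2.
rack 1: place 19U, 1U left
rack 2: place 18U, 2U left
rack 3: place 17U, 3U left
rack 4: place 12U, 8U left
rack 5: place 10U, 10U left
rack 5: place 10U, 0U left
rack 6: place 9U, 11U left
rack 4: place 8U, 0U left
rack 6: place 6U, 5U left
rack 7: place 6U, 14U left
rack 7: place 6U, 8U left
rack 7: place 6U, 2U left
rack 6: place 4U, 1U left
rack 2: place 2U, 0U left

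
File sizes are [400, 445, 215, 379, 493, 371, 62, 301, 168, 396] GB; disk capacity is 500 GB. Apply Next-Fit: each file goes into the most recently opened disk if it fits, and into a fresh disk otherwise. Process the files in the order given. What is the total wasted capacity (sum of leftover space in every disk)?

770

400 GB → disk 1 (remaining 100 GB)
445 GB → disk 2 (remaining 55 GB)
215 GB → disk 3 (remaining 285 GB)
379 GB → disk 4 (remaining 121 GB)
493 GB → disk 5 (remaining 7 GB)
371 GB → disk 6 (remaining 129 GB)
62 GB → disk 6 (remaining 67 GB)
301 GB → disk 7 (remaining 199 GB)
168 GB → disk 7 (remaining 31 GB)
396 GB → disk 8 (remaining 104 GB)
8 disks × 500 GB = 4000 GB; used 3230 GB; unused 770 GB.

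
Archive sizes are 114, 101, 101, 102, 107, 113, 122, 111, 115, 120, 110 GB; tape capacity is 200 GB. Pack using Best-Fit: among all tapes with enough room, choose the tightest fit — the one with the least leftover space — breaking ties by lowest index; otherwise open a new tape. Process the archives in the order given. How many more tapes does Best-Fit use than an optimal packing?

Best-Fit: [114] [101] [101] [102] [107] [113] [122] [111] [115] [120] [110] → 11 tapes.
11 archives exceed 100 GB (half the capacity), and no two of those can share a tape, so at least 11 tapes are needed.
So 11 is already optimal.

0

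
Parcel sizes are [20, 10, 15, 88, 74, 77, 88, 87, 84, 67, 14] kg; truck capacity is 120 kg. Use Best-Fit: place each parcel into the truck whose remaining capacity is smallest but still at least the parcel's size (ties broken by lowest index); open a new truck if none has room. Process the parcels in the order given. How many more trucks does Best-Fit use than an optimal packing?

0

Best-Fit: [20,10,15,74] [88,14] [77] [88] [87] [84] [67] → 7 trucks.
7 parcels exceed 60 kg (half the capacity), and no two of those can share a truck, so at least 7 trucks are needed.
So 7 is already optimal.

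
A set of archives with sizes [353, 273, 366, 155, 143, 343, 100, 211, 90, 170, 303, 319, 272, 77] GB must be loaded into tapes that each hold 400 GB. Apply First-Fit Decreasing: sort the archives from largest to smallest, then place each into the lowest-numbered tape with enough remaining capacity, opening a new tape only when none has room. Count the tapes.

9

Sorted descending: 366, 353, 343, 319, 303, 273, 272, 211, 170, 155, 143, 100, 90, 77.
366 GB → tape 1 (remaining 34 GB)
353 GB → tape 2 (remaining 47 GB)
343 GB → tape 3 (remaining 57 GB)
319 GB → tape 4 (remaining 81 GB)
303 GB → tape 5 (remaining 97 GB)
273 GB → tape 6 (remaining 127 GB)
272 GB → tape 7 (remaining 128 GB)
211 GB → tape 8 (remaining 189 GB)
170 GB → tape 8 (remaining 19 GB)
155 GB → tape 9 (remaining 245 GB)
143 GB → tape 9 (remaining 102 GB)
100 GB → tape 6 (remaining 27 GB)
90 GB → tape 5 (remaining 7 GB)
77 GB → tape 4 (remaining 4 GB)
Final tapes: [366] [353] [343] [319,77] [303,90] [273,100] [272] [211,170] [155,143].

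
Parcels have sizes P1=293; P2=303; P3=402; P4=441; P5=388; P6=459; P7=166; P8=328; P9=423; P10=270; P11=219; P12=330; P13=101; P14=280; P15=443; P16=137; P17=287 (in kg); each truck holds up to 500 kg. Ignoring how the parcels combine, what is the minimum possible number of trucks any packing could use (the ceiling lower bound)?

Total size = 293 + 303 + 402 + 441 + 388 + 459 + 166 + 328 + 423 + 270 + 219 + 330 + 101 + 280 + 443 + 137 + 287 = 5270 kg.
⌈5270 / 500⌉ = 11.

11 trucks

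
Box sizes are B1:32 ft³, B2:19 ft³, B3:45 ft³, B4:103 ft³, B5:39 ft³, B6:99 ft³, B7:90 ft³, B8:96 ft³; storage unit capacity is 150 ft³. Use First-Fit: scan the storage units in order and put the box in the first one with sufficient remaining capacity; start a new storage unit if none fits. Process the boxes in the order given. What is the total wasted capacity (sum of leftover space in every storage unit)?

storage unit 1: place B1 (32 ft³), 118 ft³ left
storage unit 1: place B2 (19 ft³), 99 ft³ left
storage unit 1: place B3 (45 ft³), 54 ft³ left
storage unit 2: place B4 (103 ft³), 47 ft³ left
storage unit 1: place B5 (39 ft³), 15 ft³ left
storage unit 3: place B6 (99 ft³), 51 ft³ left
storage unit 4: place B7 (90 ft³), 60 ft³ left
storage unit 5: place B8 (96 ft³), 54 ft³ left
5 storage units × 150 ft³ = 750 ft³; used 523 ft³; unused 227 ft³.

227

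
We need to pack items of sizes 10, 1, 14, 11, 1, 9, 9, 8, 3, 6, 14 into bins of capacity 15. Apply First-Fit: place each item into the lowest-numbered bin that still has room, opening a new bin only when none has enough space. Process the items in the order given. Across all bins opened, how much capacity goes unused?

10 → bin 1 (remaining 5)
1 → bin 1 (remaining 4)
14 → bin 2 (remaining 1)
11 → bin 3 (remaining 4)
1 → bin 1 (remaining 3)
9 → bin 4 (remaining 6)
9 → bin 5 (remaining 6)
8 → bin 6 (remaining 7)
3 → bin 1 (remaining 0)
6 → bin 4 (remaining 0)
14 → bin 7 (remaining 1)
7 bins × 15 = 105; used 86; unused 19.

19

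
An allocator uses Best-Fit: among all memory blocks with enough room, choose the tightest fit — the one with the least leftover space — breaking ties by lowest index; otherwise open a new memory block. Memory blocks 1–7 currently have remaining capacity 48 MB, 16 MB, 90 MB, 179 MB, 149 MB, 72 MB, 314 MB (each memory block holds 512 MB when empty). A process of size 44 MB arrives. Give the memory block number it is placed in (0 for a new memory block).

1

Memory blocks with room: memory block 1 (48 MB), memory block 3 (90 MB), memory block 4 (179 MB), memory block 5 (149 MB), memory block 6 (72 MB), memory block 7 (314 MB).
Tightest fit is memory block 1 with 48 MB free.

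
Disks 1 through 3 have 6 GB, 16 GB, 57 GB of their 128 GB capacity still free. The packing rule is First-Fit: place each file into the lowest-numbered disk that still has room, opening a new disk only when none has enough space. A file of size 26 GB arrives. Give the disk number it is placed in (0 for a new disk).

Disks with room: disk 3 (57 GB).
The first with room is disk 3.

3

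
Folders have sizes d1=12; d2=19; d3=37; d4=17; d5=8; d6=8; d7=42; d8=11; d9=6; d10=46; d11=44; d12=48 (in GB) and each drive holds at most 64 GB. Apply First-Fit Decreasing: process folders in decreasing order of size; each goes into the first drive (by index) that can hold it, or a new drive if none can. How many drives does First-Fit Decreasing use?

5 drives

Sorted descending: 48, 46, 44, 42, 37, 19, 17, 12, 11, 8, 8, 6.
48 GB → drive 1 (remaining 16 GB)
46 GB → drive 2 (remaining 18 GB)
44 GB → drive 3 (remaining 20 GB)
42 GB → drive 4 (remaining 22 GB)
37 GB → drive 5 (remaining 27 GB)
19 GB → drive 3 (remaining 1 GB)
17 GB → drive 2 (remaining 1 GB)
12 GB → drive 1 (remaining 4 GB)
11 GB → drive 4 (remaining 11 GB)
8 GB → drive 4 (remaining 3 GB)
8 GB → drive 5 (remaining 19 GB)
6 GB → drive 5 (remaining 13 GB)
Final drives: [48,12] [46,17] [44,19] [42,11,8] [37,8,6].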